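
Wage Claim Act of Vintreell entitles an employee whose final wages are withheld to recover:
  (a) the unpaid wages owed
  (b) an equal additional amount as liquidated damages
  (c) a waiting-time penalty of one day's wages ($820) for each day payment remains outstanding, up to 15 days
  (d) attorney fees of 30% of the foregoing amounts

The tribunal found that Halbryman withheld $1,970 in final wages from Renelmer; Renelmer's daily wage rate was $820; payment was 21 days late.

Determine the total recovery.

$21,112

Liquidated damages (equal amount): $1,970
Penalty days: min(21, 15) = 15
Waiting-time penalty: 15 × $820 = $12,300
Subtotal: $1,970 + $1,970 + $12,300 = $16,240
Attorney fees: 30% of $16,240 = $4,872
Total award: $16,240 + $4,872 = $21,112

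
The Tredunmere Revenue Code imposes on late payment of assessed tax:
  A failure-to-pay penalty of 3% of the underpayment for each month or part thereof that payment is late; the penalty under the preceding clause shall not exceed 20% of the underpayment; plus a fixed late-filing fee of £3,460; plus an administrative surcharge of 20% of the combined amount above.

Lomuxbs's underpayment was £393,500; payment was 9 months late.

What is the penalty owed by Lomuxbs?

£98,592

Accrued rate: 3% × 9 = 27%, capped at 20% → 20%
Failure-to-pay penalty: 20% of £393,500 = £78,700
Penalty before surcharge: £78,700 + £3,460 = £82,160
Administrative surcharge: 20% of £82,160 = £16,432
Total penalty: £82,160 + £16,432 = £98,592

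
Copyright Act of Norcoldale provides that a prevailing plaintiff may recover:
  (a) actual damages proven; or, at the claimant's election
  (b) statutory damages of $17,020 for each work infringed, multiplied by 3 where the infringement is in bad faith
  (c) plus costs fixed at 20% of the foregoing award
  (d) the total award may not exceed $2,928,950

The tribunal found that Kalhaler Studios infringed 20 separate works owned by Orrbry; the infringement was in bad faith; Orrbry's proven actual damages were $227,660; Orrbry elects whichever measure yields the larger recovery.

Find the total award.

Award: $1,225,440

Statutory damages: 20 × $17,020 = $340,400
Trebled: 3 × $340,400 = $1,021,200
Greater of actual damages ($227,660) or enhanced statutory damages ($1,021,200): $1,021,200
Costs: 20% of $1,021,200 = $204,240
Award plus costs: $1,021,200 + $204,240 = $1,225,440
Cap at $2,928,950: $1,225,440 is within the cap, no reduction.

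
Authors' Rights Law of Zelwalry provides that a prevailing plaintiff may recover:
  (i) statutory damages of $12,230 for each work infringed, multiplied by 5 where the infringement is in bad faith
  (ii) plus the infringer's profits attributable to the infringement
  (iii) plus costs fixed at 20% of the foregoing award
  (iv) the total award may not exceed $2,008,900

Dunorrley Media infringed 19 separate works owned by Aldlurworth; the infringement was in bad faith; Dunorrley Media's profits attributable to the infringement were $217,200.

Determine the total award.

$1,654,860

Statutory damages: 19 × $12,230 = $232,370
Multiplied by 5: 5 × $232,370 = $1,161,850
Combined award: $1,161,850 + $217,200 = $1,379,050
Costs: 20% of $1,379,050 = $275,810
Award plus costs: $1,379,050 + $275,810 = $1,654,860
Cap at $2,008,900: $1,654,860 is within the cap, no reduction.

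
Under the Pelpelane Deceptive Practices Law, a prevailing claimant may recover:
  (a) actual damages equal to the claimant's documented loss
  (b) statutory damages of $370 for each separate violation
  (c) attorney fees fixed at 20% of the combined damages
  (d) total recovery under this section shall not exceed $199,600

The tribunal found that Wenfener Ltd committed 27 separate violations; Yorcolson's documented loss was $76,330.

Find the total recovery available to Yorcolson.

$103,584

Statutory damages: 27 × $370 = $9,990
Combined damages: $76,330 + $9,990 = $86,320
Attorney fees: 20% of $86,320 = $17,264
Total before cap: $86,320 + $17,264 = $103,584
Cap at $199,600: $103,584 is within the cap, no reduction.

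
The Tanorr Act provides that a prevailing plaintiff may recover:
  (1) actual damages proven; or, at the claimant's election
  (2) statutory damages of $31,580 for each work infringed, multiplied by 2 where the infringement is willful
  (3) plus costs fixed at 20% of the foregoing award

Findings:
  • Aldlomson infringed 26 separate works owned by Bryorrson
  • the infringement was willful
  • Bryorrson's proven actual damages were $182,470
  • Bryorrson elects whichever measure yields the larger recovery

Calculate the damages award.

Statutory damages: 26 × $31,580 = $821,080
Doubled: 2 × $821,080 = $1,642,160
Greater of actual damages ($182,470) or enhanced statutory damages ($1,642,160): $1,642,160
Costs: 20% of $1,642,160 = $328,432
Award plus costs: $1,642,160 + $328,432 = $1,970,592

$1,970,592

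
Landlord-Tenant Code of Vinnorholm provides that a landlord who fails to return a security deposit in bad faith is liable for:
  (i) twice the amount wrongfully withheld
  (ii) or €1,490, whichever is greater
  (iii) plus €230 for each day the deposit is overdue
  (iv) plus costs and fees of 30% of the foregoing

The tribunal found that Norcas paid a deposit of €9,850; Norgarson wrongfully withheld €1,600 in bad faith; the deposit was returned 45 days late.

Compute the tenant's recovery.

€17,615

Doubled: 2 × €1,600 = €3,200
Minimum €1,490: €3,200 meets the minimum, no increase.
Late-return penalty: 45 × €230 = €10,350
Damages plus late penalty: €3,200 + €10,350 = €13,550
Costs and fees: 30% of €13,550 = €4,065
Total recovery: €13,550 + €4,065 = €17,615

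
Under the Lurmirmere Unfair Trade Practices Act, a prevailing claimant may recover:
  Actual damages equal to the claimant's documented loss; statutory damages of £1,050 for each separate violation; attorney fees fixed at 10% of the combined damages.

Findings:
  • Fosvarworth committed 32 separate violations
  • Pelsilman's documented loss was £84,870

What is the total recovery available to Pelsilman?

£130,317

Statutory damages: 32 × £1,050 = £33,600
Combined damages: £84,870 + £33,600 = £118,470
Attorney fees: 10% of £118,470 = £11,847
Total recovery: £118,470 + £11,847 = £130,317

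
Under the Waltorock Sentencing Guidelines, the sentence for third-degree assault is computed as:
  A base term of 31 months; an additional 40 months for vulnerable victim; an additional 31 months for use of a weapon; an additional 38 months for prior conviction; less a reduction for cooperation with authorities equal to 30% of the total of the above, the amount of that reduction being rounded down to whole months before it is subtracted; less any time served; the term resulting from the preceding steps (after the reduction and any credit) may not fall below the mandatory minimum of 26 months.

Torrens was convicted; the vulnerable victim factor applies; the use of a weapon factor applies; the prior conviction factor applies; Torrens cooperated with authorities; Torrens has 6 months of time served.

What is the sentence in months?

Vulnerable victim enhancement: +40 months
Use of a weapon enhancement: +31 months
Prior conviction enhancement: +38 months
Adjusted term: 31 months + 40 months + 31 months + 38 months = 140 months
Cooperation with authorities reduction: 30% of 140 months = 42 months (rounded down)
After reduction: 140 − 42 = 98 months
Less time served: 98 months − 6 months = 92 months
Minimum 26 months: 92 months meets the minimum, no increase.

92 months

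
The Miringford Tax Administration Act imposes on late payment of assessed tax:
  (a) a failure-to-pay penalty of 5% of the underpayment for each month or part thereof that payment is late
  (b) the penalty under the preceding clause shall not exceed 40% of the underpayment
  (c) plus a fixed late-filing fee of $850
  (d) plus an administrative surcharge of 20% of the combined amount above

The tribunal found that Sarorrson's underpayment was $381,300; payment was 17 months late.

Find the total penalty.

$184,044

Accrued rate: 5% × 17 = 85%, capped at 40% → 40%
Failure-to-pay penalty: 40% of $381,300 = $152,520
Penalty before surcharge: $152,520 + $850 = $153,370
Administrative surcharge: 20% of $153,370 = $30,674
Total penalty: $153,370 + $30,674 = $184,044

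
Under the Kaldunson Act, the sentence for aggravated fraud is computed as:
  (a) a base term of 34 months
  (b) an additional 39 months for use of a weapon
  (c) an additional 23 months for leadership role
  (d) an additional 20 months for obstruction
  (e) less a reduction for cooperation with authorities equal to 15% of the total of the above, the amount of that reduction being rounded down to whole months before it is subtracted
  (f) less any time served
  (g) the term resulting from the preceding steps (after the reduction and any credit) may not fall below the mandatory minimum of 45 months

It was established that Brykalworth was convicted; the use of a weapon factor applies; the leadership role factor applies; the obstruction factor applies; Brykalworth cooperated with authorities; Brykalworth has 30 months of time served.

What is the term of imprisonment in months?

Use of a weapon enhancement: +39 months
Leadership role enhancement: +23 months
Obstruction enhancement: +20 months
Adjusted term: 34 months + 39 months + 23 months + 20 months = 116 months
Cooperation with authorities reduction: 15% of 116 months = 17 months (rounded down)
After reduction: 116 − 17 = 99 months
Less time served: 99 months − 30 months = 69 months
Minimum 45 months: 69 months meets the minimum, no increase.

Sentence: 69 months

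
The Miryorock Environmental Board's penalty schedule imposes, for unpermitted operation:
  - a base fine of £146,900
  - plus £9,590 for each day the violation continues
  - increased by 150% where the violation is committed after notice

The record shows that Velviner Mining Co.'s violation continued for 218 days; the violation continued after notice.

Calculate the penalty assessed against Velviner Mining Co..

£5,593,800

Per-day component: 218 × £9,590 = £2,090,620
Base plus per-day: £146,900 + £2,090,620 = £2,237,520
Enhancement: 150% of £2,237,520 = £3,356,280
Enhanced fine: £2,237,520 + £3,356,280 = £5,593,800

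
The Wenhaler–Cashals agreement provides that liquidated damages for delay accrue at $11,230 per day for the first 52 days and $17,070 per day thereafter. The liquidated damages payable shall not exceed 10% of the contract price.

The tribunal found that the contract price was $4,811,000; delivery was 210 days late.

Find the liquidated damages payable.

Liquidated damages: $481,100

First 52 days: 52 × $11,230 = $583,960
Remaining days: (210 − 52) × $17,070 = $2,697,060
Accrued per-day damages: $583,960 + $2,697,060 = $3,281,020
Cap: 10% of $4,811,000 = $481,100
Cap at $481,100: $3,281,020 exceeds the cap → $481,100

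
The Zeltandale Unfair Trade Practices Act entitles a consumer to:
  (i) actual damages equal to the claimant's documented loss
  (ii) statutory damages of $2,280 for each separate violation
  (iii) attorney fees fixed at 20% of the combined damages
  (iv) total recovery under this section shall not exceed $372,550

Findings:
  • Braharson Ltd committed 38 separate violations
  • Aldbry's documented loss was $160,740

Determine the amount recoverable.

Statutory damages: 38 × $2,280 = $86,640
Combined damages: $160,740 + $86,640 = $247,380
Attorney fees: 20% of $247,380 = $49,476
Total before cap: $247,380 + $49,476 = $296,856
Cap at $372,550: $296,856 is within the cap, no reduction.

$296,856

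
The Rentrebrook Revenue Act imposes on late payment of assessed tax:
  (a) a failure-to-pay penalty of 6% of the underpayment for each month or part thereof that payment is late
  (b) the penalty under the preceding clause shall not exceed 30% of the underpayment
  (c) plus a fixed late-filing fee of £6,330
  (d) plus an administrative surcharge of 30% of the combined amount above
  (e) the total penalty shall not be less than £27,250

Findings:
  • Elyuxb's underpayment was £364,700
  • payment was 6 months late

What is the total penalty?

Accrued rate: 6% × 6 = 36%, capped at 30% → 30%
Failure-to-pay penalty: 30% of £364,700 = £109,410
Penalty before surcharge: £109,410 + £6,330 = £115,740
Administrative surcharge: 30% of £115,740 = £34,722
Total penalty: £115,740 + £34,722 = £150,462
Minimum £27,250: £150,462 meets the minimum, no increase.

£150,462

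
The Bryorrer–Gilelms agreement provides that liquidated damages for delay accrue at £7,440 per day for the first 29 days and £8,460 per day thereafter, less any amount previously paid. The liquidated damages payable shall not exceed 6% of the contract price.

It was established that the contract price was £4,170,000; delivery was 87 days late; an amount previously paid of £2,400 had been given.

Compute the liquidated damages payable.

First 29 days: 29 × £7,440 = £215,760
Remaining days: (87 − 29) × £8,460 = £490,680
Accrued per-day damages: £215,760 + £490,680 = £706,440
Less amount previously paid: £706,440 − £2,400 = £704,040
Cap: 6% of £4,170,000 = £250,200
Cap at £250,200: £704,040 exceeds the cap → £250,200

£250,200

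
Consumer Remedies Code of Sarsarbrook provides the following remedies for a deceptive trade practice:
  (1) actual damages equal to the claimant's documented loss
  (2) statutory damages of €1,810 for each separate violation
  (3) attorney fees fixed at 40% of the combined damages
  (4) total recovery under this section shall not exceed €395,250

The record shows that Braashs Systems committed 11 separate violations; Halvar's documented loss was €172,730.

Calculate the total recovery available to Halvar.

€269,696

Statutory damages: 11 × €1,810 = €19,910
Combined damages: €172,730 + €19,910 = €192,640
Attorney fees: 40% of €192,640 = €77,056
Total before cap: €192,640 + €77,056 = €269,696
Cap at €395,250: €269,696 is within the cap, no reduction.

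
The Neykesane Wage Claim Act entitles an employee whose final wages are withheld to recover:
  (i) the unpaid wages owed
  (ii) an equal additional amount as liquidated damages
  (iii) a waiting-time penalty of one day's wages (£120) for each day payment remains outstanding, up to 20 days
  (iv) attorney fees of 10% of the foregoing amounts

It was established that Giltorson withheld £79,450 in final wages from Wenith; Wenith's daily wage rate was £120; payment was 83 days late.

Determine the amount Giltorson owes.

Liquidated damages (equal amount): £79,450
Penalty days: min(83, 20) = 20
Waiting-time penalty: 20 × £120 = £2,400
Subtotal: £79,450 + £79,450 + £2,400 = £161,300
Attorney fees: 10% of £161,300 = £16,130
Total award: £161,300 + £16,130 = £177,430

£177,430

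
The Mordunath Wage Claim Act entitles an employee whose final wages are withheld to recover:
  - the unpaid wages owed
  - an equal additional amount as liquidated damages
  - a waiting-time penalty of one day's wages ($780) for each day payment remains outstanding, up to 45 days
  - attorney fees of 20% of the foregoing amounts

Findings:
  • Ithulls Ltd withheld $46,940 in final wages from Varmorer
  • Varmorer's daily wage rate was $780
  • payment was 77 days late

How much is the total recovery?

$154,776

Liquidated damages (equal amount): $46,940
Penalty days: min(77, 45) = 45
Waiting-time penalty: 45 × $780 = $35,100
Subtotal: $46,940 + $46,940 + $35,100 = $128,980
Attorney fees: 20% of $128,980 = $25,796
Total award: $128,980 + $25,796 = $154,776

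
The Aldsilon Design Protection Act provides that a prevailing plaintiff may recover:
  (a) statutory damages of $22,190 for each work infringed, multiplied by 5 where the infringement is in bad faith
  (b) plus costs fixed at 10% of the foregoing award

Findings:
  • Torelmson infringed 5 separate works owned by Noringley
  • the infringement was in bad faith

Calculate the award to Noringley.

$610,225

Statutory damages: 5 × $22,190 = $110,950
Multiplied by 5: 5 × $110,950 = $554,750
Costs: 10% of $554,750 = $55,475
Award plus costs: $554,750 + $55,475 = $610,225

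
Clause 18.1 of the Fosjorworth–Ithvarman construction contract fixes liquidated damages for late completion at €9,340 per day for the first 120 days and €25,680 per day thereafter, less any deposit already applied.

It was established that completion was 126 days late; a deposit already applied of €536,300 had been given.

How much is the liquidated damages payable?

First 120 days: 120 × €9,340 = €1,120,800
Remaining days: (126 − 120) × €25,680 = €154,080
Accrued per-day damages: €1,120,800 + €154,080 = €1,274,880
Less deposit already applied: €1,274,880 − €536,300 = €738,580

Liquidated damages: €738,580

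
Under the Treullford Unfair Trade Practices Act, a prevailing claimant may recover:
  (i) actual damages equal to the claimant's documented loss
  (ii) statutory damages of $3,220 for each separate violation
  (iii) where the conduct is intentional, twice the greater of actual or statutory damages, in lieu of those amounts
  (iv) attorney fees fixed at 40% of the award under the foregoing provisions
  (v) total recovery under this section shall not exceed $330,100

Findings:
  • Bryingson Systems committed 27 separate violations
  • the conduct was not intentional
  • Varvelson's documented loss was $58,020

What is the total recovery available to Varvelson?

Statutory damages: 27 × $3,220 = $86,940
Conduct not intentional: the in-lieu enhancement does not apply.
Actual plus statutory damages: $58,020 + $86,940 = $144,960
Attorney fees: 40% of $144,960 = $57,984
Total before cap: $144,960 + $57,984 = $202,944
Cap at $330,100: $202,944 is within the cap, no reduction.

$202,944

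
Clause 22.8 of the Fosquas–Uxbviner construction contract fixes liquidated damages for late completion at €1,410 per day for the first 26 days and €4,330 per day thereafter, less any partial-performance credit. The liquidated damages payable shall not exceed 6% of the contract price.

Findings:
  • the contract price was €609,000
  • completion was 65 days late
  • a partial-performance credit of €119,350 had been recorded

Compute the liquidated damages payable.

Liquidated damages: €36,540

First 26 days: 26 × €1,410 = €36,660
Remaining days: (65 − 26) × €4,330 = €168,870
Accrued per-day damages: €36,660 + €168,870 = €205,530
Less partial-performance credit: €205,530 − €119,350 = €86,180
Cap: 6% of €609,000 = €36,540
Cap at €36,540: €86,180 exceeds the cap → €36,540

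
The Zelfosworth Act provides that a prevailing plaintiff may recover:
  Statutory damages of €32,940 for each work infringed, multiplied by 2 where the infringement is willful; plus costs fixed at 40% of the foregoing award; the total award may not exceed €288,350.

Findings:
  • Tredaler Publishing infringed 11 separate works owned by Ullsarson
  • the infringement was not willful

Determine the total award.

Statutory damages: 11 × €32,940 = €362,340
Infringement not willful: no ×2 enhancement.
Costs: 40% of €362,340 = €144,936
Award plus costs: €362,340 + €144,936 = €507,276
Cap at €288,350: €507,276 exceeds the cap → €288,350

€288,350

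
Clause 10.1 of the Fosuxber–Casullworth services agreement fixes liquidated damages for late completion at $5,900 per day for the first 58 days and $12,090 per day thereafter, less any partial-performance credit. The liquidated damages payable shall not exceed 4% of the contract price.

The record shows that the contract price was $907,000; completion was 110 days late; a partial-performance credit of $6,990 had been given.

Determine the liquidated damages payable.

First 58 days: 58 × $5,900 = $342,200
Remaining days: (110 − 58) × $12,090 = $628,680
Accrued per-day damages: $342,200 + $628,680 = $970,880
Less partial-performance credit: $970,880 − $6,990 = $963,890
Cap: 4% of $907,000 = $36,280
Cap at $36,280: $963,890 exceeds the cap → $36,280

$36,280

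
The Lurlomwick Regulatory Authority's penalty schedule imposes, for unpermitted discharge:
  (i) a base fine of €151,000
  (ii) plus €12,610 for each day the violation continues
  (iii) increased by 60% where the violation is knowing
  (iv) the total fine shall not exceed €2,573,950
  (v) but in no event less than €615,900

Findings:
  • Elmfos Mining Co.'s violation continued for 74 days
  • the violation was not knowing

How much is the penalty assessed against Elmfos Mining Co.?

€1,084,140

Per-day component: 74 × €12,610 = €933,140
Base plus per-day: €151,000 + €933,140 = €1,084,140
The violation was not knowing: no 60% increase.
Cap at €2,573,950: €1,084,140 is within the cap, no reduction.
Minimum €615,900: €1,084,140 meets the minimum, no increase.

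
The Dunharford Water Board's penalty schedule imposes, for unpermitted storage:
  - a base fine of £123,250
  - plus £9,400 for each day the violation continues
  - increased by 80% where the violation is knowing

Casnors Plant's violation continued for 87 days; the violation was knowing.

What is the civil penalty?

Per-day component: 87 × £9,400 = £817,800
Base plus per-day: £123,250 + £817,800 = £941,050
Enhancement: 80% of £941,050 = £752,840
Enhanced fine: £941,050 + £752,840 = £1,693,890

£1,693,890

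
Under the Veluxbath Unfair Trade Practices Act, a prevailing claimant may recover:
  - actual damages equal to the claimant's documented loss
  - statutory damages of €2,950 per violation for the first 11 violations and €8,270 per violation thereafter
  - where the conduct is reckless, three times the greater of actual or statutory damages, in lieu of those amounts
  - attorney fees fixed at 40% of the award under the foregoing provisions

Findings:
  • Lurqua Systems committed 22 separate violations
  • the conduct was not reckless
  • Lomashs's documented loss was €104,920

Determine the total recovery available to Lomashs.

First 11 violations: 11 × €2,950 = €32,450
Remaining violations: (22 − 11) × €8,270 = €90,970
Statutory damages: €32,450 + €90,970 = €123,420
Conduct not reckless: the in-lieu enhancement does not apply.
Actual plus statutory damages: €104,920 + €123,420 = €228,340
Attorney fees: 40% of €228,340 = €91,336
Total recovery: €228,340 + €91,336 = €319,676

€319,676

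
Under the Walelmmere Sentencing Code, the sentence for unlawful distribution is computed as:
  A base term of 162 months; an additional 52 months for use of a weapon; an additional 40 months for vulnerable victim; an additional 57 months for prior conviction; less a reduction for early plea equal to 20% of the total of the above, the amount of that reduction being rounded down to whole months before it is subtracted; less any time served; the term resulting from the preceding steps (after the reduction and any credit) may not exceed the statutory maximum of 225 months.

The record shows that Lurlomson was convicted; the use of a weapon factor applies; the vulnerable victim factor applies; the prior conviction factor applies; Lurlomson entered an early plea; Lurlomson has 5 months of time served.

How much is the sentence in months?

Use of a weapon enhancement: +52 months
Vulnerable victim enhancement: +40 months
Prior conviction enhancement: +57 months
Adjusted term: 162 months + 52 months + 40 months + 57 months = 311 months
Early plea reduction: 20% of 311 months = 62 months (rounded down)
After reduction: 311 − 62 = 249 months
Less time served: 249 months − 5 months = 244 months
Cap at 225 months: 244 months exceeds the cap → 225 months

225 months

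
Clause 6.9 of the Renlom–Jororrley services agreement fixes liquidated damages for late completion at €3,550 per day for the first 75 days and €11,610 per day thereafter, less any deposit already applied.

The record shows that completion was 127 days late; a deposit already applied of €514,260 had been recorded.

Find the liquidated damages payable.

Liquidated damages: €355,710

First 75 days: 75 × €3,550 = €266,250
Remaining days: (127 − 75) × €11,610 = €603,720
Accrued per-day damages: €266,250 + €603,720 = €869,970
Less deposit already applied: €869,970 − €514,260 = €355,710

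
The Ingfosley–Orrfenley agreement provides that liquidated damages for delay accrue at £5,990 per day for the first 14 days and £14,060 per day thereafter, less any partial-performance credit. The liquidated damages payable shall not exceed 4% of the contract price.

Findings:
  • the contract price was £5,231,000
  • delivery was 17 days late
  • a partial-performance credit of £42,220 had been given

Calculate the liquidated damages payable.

£83,820

First 14 days: 14 × £5,990 = £83,860
Remaining days: (17 − 14) × £14,060 = £42,180
Accrued per-day damages: £83,860 + £42,180 = £126,040
Less partial-performance credit: £126,040 − £42,220 = £83,820
Cap: 4% of £5,231,000 = £209,240
Cap at £209,240: £83,820 is within the cap, no reduction.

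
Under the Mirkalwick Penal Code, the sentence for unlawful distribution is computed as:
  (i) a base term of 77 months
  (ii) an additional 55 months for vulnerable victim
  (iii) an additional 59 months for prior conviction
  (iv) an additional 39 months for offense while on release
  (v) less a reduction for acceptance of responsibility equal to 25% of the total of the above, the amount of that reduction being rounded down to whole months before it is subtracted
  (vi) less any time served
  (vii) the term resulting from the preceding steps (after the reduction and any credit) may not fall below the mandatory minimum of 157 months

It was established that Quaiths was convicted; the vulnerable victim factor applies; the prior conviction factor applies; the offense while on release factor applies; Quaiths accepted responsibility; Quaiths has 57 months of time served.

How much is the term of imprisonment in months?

Vulnerable victim enhancement: +55 months
Prior conviction enhancement: +59 months
Offense while on release enhancement: +39 months
Adjusted term: 77 months + 55 months + 59 months + 39 months = 230 months
Acceptance of responsibility reduction: 25% of 230 months = 57 months (rounded down)
After reduction: 230 − 57 = 173 months
Less time served: 173 months − 57 months = 116 months
Minimum 157 months: 116 months is below the minimum → 157 months

Sentence: 157 months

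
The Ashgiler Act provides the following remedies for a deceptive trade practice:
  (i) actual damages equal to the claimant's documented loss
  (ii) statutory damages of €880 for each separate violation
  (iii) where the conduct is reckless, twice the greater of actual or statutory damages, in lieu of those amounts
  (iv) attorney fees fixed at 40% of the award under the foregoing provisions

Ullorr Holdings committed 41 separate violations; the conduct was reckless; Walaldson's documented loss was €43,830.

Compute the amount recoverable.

Statutory damages: 41 × €880 = €36,080
Greater of actual damages (€43,830) or statutory damages (€36,080): €43,830
Doubled: 2 × €43,830 = €87,660
Attorney fees: 40% of €87,660 = €35,064
Total recovery: €87,660 + €35,064 = €122,724

€122,724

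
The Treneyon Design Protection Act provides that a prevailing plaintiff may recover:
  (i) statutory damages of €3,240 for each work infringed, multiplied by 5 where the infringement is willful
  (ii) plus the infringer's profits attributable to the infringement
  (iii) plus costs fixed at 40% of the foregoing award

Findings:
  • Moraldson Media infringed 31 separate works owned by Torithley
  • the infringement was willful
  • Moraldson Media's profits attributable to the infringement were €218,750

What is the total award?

Statutory damages: 31 × €3,240 = €100,440
Multiplied by 5: 5 × €100,440 = €502,200
Combined award: €502,200 + €218,750 = €720,950
Costs: 40% of €720,950 = €288,380
Award plus costs: €720,950 + €288,380 = €1,009,330

Award: €1,009,330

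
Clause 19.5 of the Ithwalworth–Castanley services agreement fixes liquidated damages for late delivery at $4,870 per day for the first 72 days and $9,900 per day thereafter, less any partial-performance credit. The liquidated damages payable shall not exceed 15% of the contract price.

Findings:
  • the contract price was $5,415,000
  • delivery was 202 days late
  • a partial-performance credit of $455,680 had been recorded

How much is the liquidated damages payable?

$812,250

First 72 days: 72 × $4,870 = $350,640
Remaining days: (202 − 72) × $9,900 = $1,287,000
Accrued per-day damages: $350,640 + $1,287,000 = $1,637,640
Less partial-performance credit: $1,637,640 − $455,680 = $1,181,960
Cap: 15% of $5,415,000 = $812,250
Cap at $812,250: $1,181,960 exceeds the cap → $812,250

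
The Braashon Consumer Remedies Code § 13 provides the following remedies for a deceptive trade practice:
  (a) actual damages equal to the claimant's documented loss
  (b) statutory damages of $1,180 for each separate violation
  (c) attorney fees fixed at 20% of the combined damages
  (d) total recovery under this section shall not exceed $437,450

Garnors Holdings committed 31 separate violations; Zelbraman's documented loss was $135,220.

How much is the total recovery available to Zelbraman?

Statutory damages: 31 × $1,180 = $36,580
Combined damages: $135,220 + $36,580 = $171,800
Attorney fees: 20% of $171,800 = $34,360
Total before cap: $171,800 + $34,360 = $206,160
Cap at $437,450: $206,160 is within the cap, no reduction.

$206,160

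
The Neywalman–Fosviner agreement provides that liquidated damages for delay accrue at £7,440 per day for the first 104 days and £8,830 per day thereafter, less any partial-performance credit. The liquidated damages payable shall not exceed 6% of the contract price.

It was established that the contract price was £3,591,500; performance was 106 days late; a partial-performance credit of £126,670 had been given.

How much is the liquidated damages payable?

Liquidated damages: £215,490

First 104 days: 104 × £7,440 = £773,760
Remaining days: (106 − 104) × £8,830 = £17,660
Accrued per-day damages: £773,760 + £17,660 = £791,420
Less partial-performance credit: £791,420 − £126,670 = £664,750
Cap: 6% of £3,591,500 = £215,490
Cap at £215,490: £664,750 exceeds the cap → £215,490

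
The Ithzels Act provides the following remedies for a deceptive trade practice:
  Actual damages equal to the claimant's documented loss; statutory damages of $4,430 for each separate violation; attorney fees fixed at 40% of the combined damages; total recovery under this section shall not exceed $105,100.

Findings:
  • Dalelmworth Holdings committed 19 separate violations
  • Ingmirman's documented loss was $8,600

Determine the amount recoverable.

Statutory damages: 19 × $4,430 = $84,170
Combined damages: $8,600 + $84,170 = $92,770
Attorney fees: 40% of $92,770 = $37,108
Total before cap: $92,770 + $37,108 = $129,878
Cap at $105,100: $129,878 exceeds the cap → $105,100

$105,100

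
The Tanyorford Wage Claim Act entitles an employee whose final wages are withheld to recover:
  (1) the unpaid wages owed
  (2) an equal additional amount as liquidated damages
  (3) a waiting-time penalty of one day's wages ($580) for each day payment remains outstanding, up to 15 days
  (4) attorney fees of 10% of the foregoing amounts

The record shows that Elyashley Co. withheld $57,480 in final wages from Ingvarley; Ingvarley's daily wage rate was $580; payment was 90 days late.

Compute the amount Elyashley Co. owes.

$136,026

Liquidated damages (equal amount): $57,480
Penalty days: min(90, 15) = 15
Waiting-time penalty: 15 × $580 = $8,700
Subtotal: $57,480 + $57,480 + $8,700 = $123,660
Attorney fees: 10% of $123,660 = $12,366
Total award: $123,660 + $12,366 = $136,026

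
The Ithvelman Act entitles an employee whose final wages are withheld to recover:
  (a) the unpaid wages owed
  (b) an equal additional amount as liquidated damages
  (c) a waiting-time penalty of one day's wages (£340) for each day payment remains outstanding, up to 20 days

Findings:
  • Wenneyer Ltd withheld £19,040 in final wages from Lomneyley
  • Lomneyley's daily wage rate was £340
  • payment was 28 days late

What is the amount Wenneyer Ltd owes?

£44,880

Liquidated damages (equal amount): £19,040
Penalty days: min(28, 20) = 20
Waiting-time penalty: 20 × £340 = £6,800
Total award: £19,040 + £19,040 + £6,800 = £44,880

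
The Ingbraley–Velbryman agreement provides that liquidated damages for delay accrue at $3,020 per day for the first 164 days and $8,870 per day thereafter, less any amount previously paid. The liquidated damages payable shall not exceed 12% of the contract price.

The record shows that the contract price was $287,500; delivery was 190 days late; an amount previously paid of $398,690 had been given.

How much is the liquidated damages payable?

$34,500

First 164 days: 164 × $3,020 = $495,280
Remaining days: (190 − 164) × $8,870 = $230,620
Accrued per-day damages: $495,280 + $230,620 = $725,900
Less amount previously paid: $725,900 − $398,690 = $327,210
Cap: 12% of $287,500 = $34,500
Cap at $34,500: $327,210 exceeds the cap → $34,500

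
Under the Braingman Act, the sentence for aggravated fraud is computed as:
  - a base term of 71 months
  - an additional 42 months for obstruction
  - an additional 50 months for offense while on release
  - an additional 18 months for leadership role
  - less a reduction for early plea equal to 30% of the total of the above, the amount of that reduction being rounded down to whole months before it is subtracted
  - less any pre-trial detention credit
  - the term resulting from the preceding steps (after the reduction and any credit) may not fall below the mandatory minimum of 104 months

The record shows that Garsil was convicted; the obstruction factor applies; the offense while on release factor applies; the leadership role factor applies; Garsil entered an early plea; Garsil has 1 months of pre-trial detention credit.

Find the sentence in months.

126 months

Obstruction enhancement: +42 months
Offense while on release enhancement: +50 months
Leadership role enhancement: +18 months
Adjusted term: 71 months + 42 months + 50 months + 18 months = 181 months
Early plea reduction: 30% of 181 months = 54 months (rounded down)
After reduction: 181 − 54 = 127 months
Less pre-trial detention credit: 127 months − 1 months = 126 months
Minimum 104 months: 126 months meets the minimum, no increase.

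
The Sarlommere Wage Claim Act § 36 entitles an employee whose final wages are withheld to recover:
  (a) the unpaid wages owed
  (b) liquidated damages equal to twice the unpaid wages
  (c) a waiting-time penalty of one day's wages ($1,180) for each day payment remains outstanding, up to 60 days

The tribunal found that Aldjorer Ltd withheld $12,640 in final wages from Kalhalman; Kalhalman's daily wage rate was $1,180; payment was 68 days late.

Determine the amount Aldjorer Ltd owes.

Doubled: 2 × $12,640 = $25,280
Penalty days: min(68, 60) = 60
Waiting-time penalty: 60 × $1,180 = $70,800
Total award: $12,640 + $25,280 + $70,800 = $108,720

$108,720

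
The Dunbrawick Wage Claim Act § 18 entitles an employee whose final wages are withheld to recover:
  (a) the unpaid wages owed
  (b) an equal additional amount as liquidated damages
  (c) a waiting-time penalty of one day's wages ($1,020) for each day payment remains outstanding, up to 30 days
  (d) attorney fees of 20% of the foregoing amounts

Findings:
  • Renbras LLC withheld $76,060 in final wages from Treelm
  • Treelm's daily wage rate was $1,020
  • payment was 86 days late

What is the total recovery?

$219,264

Liquidated damages (equal amount): $76,060
Penalty days: min(86, 30) = 30
Waiting-time penalty: 30 × $1,020 = $30,600
Subtotal: $76,060 + $76,060 + $30,600 = $182,720
Attorney fees: 20% of $182,720 = $36,544
Total award: $182,720 + $36,544 = $219,264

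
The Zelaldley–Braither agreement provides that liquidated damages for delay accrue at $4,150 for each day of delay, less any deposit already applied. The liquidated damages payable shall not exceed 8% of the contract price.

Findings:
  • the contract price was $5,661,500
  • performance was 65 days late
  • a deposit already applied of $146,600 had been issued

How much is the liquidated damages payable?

Per-day damages: 65 × $4,150 = $269,750
Less deposit already applied: $269,750 − $146,600 = $123,150
Cap: 8% of $5,661,500 = $452,920
Cap at $452,920: $123,150 is within the cap, no reduction.

$123,150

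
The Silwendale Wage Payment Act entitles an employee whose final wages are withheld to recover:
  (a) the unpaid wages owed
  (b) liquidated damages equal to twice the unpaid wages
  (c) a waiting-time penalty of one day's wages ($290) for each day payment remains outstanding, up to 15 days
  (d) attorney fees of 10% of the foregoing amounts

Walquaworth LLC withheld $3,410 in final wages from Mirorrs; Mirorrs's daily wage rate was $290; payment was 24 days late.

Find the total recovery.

Doubled: 2 × $3,410 = $6,820
Penalty days: min(24, 15) = 15
Waiting-time penalty: 15 × $290 = $4,350
Subtotal: $3,410 + $6,820 + $4,350 = $14,580
Attorney fees: 10% of $14,580 = $1,458
Total award: $14,580 + $1,458 = $16,038

$16,038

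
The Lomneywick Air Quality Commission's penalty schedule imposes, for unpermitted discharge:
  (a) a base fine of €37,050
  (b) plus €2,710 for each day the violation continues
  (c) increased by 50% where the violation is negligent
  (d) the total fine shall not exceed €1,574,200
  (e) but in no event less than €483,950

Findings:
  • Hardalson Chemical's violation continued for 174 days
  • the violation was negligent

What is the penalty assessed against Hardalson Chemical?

Per-day component: 174 × €2,710 = €471,540
Base plus per-day: €37,050 + €471,540 = €508,590
Enhancement: 50% of €508,590 = €254,295
Enhanced fine: €508,590 + €254,295 = €762,885
Cap at €1,574,200: €762,885 is within the cap, no reduction.
Minimum €483,950: €762,885 meets the minimum, no increase.

€762,885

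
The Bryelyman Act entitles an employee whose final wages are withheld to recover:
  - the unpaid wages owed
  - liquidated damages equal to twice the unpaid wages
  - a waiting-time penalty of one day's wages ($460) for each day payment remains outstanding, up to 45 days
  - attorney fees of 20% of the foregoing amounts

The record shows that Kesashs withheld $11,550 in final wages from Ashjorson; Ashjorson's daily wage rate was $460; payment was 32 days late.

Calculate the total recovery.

Doubled: 2 × $11,550 = $23,100
Penalty days: min(32, 45) = 32
Waiting-time penalty: 32 × $460 = $14,720
Subtotal: $11,550 + $23,100 + $14,720 = $49,370
Attorney fees: 20% of $49,370 = $9,874
Total award: $49,370 + $9,874 = $59,244

$59,244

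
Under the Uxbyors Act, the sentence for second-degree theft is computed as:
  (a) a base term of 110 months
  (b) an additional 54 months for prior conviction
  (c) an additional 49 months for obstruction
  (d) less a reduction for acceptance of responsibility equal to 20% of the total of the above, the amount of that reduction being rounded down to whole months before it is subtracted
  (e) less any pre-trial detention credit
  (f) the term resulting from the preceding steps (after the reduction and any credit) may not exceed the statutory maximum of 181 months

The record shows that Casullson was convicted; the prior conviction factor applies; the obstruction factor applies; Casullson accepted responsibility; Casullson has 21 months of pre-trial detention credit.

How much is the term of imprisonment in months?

Prior conviction enhancement: +54 months
Obstruction enhancement: +49 months
Adjusted term: 110 months + 54 months + 49 months = 213 months
Acceptance of responsibility reduction: 20% of 213 months = 42 months (rounded down)
After reduction: 213 − 42 = 171 months
Less pre-trial detention credit: 171 months − 21 months = 150 months
Cap at 181 months: 150 months is within the cap, no reduction.

150 months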